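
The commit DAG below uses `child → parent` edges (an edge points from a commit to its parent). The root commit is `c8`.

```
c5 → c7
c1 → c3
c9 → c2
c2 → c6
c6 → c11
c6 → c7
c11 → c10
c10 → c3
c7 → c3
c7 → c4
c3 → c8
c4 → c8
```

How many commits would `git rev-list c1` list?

3

Walking parent pointers from c1: reachable set = {c1, c3, c8}.
That is 3 commits.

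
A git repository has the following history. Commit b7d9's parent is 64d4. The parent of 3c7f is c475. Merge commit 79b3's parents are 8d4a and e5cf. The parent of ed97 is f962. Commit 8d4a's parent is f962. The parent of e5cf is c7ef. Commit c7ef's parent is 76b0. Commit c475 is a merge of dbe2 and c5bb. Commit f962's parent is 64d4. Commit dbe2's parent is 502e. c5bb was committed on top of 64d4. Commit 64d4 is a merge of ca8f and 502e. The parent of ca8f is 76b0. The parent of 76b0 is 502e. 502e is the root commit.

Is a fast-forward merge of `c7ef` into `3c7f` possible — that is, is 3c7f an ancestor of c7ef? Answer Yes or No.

No

A fast-forward from 3c7f to c7ef is possible iff 3c7f is an ancestor of c7ef.
Ancestors of c7ef: {502e, 76b0, c7ef}.
3c7f is not among them, so fast-forward is not possible.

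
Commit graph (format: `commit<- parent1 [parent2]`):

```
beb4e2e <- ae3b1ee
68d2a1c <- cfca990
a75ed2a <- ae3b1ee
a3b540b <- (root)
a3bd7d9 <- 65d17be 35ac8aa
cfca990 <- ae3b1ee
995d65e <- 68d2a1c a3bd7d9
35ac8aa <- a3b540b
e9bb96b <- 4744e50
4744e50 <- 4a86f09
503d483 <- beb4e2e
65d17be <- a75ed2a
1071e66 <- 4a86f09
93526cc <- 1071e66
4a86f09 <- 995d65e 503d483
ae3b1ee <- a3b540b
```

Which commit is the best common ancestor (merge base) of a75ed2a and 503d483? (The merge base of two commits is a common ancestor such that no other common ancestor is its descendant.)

ae3b1ee

Ancestors of a75ed2a: {a3b540b, a75ed2a, ae3b1ee}.
Ancestors of 503d483: {503d483, a3b540b, ae3b1ee, beb4e2e}.
Common ancestors: {a3b540b, ae3b1ee}.
Among these, ae3b1ee is not an ancestor of any other common ancestor — it is the merge base.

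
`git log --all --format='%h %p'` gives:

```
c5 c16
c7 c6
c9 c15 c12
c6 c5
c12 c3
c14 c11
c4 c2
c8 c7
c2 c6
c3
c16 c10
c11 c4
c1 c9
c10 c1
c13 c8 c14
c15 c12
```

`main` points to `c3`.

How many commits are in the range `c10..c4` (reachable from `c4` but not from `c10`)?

Reachable from c4: {c1, c10, c12, c15, c16, c2, c3, c4, c5, c6, c9}.
Reachable from c10: {c1, c10, c12, c15, c3, c9}.
In c4's history but not c10's: {c16, c2, c4, c5, c6} — 5 commits.

5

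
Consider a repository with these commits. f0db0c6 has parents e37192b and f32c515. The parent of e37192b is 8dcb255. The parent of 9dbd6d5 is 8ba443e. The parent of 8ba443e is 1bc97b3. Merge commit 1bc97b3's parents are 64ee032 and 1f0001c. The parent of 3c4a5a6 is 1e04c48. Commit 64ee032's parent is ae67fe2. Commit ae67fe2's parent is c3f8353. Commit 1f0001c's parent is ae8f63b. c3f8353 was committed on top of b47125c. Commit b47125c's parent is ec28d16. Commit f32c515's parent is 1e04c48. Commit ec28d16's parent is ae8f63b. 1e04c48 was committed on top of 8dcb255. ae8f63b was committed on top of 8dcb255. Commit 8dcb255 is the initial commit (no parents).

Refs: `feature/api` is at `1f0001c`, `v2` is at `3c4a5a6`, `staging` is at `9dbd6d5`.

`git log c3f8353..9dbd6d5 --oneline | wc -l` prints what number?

6

Reachable from 9dbd6d5: {1bc97b3, 1f0001c, 64ee032, 8ba443e, 8dcb255, 9dbd6d5, ae67fe2, ae8f63b, b47125c, c3f8353, ec28d16}.
Reachable from c3f8353: {8dcb255, ae8f63b, b47125c, c3f8353, ec28d16}.
In 9dbd6d5's history but not c3f8353's: {1bc97b3, 1f0001c, 64ee032, 8ba443e, 9dbd6d5, ae67fe2} — 6 commits.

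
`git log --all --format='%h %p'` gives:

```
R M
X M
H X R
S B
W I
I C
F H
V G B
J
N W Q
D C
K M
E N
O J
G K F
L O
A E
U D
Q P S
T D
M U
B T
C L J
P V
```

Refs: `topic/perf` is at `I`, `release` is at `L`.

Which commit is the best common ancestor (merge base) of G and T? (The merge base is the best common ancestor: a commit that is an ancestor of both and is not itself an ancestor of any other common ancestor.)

D

Ancestors of G: {C, D, F, G, H, J, K, L, M, O, R, U, X}.
Ancestors of T: {C, D, J, L, O, T}.
Common ancestors: {C, D, J, L, O}.
Among these, D is not an ancestor of any other common ancestor — it is the merge base.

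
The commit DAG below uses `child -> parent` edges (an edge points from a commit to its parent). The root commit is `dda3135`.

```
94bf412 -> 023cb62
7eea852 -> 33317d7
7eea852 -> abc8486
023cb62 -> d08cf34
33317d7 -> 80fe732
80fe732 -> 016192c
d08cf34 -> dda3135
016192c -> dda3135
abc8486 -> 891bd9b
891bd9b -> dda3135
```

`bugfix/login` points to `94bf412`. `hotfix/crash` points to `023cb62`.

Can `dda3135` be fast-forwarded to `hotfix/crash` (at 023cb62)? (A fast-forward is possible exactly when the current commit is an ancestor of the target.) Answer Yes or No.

Yes

A fast-forward from dda3135 to 023cb62 is possible iff dda3135 is an ancestor of 023cb62.
Ancestors of 023cb62: {023cb62, d08cf34, dda3135}.
dda3135 is among them, so fast-forward is possible.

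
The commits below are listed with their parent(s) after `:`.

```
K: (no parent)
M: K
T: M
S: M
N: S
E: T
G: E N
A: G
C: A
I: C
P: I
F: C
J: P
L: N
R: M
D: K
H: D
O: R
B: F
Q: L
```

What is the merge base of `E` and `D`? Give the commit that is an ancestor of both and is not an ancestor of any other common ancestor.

Ancestors of E: {E, K, M, T}.
Ancestors of D: {D, K}.
Common ancestors: {K}.
The only common ancestor is K, so it is the merge base.

K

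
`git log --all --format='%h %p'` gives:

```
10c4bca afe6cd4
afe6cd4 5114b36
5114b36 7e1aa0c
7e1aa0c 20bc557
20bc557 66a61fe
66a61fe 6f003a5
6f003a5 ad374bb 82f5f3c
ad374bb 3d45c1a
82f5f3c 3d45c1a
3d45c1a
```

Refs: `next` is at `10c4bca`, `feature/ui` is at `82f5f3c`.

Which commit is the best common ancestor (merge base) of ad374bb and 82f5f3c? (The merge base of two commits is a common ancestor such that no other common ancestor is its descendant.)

3d45c1a

Ancestors of ad374bb: {3d45c1a, ad374bb}.
Ancestors of 82f5f3c: {3d45c1a, 82f5f3c}.
Common ancestors: {3d45c1a}.
The only common ancestor is 3d45c1a, so it is the merge base.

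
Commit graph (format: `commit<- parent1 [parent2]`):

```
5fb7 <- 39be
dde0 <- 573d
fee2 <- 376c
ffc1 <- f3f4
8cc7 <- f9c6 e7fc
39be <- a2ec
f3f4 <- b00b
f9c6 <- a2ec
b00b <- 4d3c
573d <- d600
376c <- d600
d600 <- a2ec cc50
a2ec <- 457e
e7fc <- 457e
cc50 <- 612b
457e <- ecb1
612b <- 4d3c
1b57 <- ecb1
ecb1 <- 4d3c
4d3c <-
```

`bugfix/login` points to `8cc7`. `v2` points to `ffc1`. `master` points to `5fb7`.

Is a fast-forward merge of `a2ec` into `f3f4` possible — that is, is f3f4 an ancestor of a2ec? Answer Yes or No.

A fast-forward from f3f4 to a2ec is possible iff f3f4 is an ancestor of a2ec.
Ancestors of a2ec: {457e, 4d3c, a2ec, ecb1}.
f3f4 is not among them, so fast-forward is not possible.

No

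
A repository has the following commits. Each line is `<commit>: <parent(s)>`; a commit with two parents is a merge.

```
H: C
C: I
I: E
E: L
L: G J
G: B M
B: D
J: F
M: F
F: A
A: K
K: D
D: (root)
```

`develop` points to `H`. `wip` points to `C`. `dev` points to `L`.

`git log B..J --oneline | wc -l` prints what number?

4

Reachable from J: {A, D, F, J, K}.
Reachable from B: {B, D}.
In J's history but not B's: {A, F, J, K} — 4 commits.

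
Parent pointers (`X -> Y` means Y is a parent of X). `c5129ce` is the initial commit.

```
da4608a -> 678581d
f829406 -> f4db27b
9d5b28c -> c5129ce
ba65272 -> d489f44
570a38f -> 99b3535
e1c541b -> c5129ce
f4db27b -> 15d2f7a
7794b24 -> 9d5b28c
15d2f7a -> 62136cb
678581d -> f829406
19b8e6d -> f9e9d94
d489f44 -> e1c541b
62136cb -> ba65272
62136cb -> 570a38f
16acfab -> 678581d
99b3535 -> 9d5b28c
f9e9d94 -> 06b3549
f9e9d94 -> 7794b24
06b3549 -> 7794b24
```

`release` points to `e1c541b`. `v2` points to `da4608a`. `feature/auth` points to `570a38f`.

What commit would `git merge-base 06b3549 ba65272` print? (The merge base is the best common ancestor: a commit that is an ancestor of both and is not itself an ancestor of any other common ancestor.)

Ancestors of 06b3549: {06b3549, 7794b24, 9d5b28c, c5129ce}.
Ancestors of ba65272: {ba65272, c5129ce, d489f44, e1c541b}.
Common ancestors: {c5129ce}.
The only common ancestor is c5129ce, so it is the merge base.

c5129ce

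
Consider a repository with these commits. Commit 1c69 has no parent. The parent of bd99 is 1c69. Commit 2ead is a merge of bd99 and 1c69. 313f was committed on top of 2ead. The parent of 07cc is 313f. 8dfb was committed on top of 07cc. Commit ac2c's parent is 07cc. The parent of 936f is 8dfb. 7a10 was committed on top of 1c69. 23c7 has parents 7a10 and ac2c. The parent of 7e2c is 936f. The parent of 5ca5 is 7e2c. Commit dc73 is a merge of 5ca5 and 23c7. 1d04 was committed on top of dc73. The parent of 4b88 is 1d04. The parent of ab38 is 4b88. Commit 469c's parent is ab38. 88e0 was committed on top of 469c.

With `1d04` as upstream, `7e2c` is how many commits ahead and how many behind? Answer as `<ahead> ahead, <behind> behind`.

Reachable from 7e2c: {07cc, 1c69, 2ead, 313f, 7e2c, 8dfb, 936f, bd99}.
Reachable from 1d04: {07cc, 1c69, 1d04, 23c7, 2ead, 313f, 5ca5, 7a10, 7e2c, 8dfb, 936f, ac2c, bd99, dc73}.
Only in 7e2c's history (ahead): {} — 0.
Only in 1d04's history (behind): {1d04, 23c7, 5ca5, 7a10, ac2c, dc73} — 6.

0 ahead, 6 behind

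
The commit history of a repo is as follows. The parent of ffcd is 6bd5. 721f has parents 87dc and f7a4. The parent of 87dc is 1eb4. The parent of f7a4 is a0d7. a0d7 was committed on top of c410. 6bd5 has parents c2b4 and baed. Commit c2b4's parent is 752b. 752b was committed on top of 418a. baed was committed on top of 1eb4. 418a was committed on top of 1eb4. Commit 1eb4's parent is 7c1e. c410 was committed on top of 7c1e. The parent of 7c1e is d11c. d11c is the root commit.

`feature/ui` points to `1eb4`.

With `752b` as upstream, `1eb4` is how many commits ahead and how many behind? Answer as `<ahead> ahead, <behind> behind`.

Reachable from 1eb4: {1eb4, 7c1e, d11c}.
Reachable from 752b: {1eb4, 418a, 752b, 7c1e, d11c}.
Only in 1eb4's history (ahead): {} — 0.
Only in 752b's history (behind): {418a, 752b} — 2.

0 ahead, 2 behind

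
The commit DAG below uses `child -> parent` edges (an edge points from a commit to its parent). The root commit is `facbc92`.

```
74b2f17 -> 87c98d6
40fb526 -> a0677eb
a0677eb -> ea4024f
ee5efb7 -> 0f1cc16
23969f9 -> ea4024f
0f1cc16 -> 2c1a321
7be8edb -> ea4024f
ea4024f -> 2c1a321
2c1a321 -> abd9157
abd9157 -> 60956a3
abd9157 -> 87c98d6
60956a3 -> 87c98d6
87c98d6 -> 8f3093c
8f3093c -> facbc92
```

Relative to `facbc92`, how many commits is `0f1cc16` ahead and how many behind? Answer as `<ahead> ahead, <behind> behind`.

Reachable from 0f1cc16: {0f1cc16, 2c1a321, 60956a3, 87c98d6, 8f3093c, abd9157, facbc92}.
Reachable from facbc92: {facbc92}.
Only in 0f1cc16's history (ahead): {0f1cc16, 2c1a321, 60956a3, 87c98d6, 8f3093c, abd9157} — 6.
Only in facbc92's history (behind): {} — 0.

6 ahead, 0 behind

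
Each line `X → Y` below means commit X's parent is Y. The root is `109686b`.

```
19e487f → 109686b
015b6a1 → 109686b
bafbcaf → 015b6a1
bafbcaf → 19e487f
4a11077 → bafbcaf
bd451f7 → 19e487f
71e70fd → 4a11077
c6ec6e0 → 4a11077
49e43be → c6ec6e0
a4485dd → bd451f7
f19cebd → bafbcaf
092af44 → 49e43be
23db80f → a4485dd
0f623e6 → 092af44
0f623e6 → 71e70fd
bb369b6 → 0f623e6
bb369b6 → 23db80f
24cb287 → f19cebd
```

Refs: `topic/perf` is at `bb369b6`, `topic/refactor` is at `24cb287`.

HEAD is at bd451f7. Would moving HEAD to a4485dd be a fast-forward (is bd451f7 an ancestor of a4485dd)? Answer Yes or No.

A fast-forward from bd451f7 to a4485dd is possible iff bd451f7 is an ancestor of a4485dd.
Ancestors of a4485dd: {109686b, 19e487f, a4485dd, bd451f7}.
bd451f7 is among them, so fast-forward is possible.

Yes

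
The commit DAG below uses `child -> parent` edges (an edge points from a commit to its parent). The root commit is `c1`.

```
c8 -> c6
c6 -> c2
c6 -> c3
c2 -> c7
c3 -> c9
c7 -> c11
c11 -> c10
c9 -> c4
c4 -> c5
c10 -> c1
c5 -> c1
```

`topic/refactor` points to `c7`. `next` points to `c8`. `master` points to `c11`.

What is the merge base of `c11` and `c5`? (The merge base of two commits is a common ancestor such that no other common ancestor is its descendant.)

Ancestors of c11: {c1, c10, c11}.
Ancestors of c5: {c1, c5}.
Common ancestors: {c1}.
The only common ancestor is c1, so it is the merge base.

c1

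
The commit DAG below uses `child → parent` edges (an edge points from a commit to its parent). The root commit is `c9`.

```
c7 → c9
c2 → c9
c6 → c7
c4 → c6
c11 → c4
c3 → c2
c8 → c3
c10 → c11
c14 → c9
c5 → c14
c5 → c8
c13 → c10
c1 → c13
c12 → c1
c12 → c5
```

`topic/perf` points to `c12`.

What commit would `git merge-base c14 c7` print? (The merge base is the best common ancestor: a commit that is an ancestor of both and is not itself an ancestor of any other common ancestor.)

c9

Ancestors of c14: {c14, c9}.
Ancestors of c7: {c7, c9}.
Common ancestors: {c9}.
The only common ancestor is c9, so it is the merge base.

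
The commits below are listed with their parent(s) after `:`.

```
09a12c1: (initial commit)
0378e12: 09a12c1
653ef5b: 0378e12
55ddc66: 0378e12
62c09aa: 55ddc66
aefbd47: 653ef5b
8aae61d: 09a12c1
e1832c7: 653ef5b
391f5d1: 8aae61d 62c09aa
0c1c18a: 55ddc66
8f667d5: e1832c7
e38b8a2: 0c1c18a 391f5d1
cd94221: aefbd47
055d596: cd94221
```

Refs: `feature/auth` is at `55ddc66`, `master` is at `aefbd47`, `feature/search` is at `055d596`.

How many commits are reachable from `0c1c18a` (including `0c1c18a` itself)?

4

Walking parent pointers from 0c1c18a: reachable set = {0378e12, 09a12c1, 0c1c18a, 55ddc66}.
That is 4 commits.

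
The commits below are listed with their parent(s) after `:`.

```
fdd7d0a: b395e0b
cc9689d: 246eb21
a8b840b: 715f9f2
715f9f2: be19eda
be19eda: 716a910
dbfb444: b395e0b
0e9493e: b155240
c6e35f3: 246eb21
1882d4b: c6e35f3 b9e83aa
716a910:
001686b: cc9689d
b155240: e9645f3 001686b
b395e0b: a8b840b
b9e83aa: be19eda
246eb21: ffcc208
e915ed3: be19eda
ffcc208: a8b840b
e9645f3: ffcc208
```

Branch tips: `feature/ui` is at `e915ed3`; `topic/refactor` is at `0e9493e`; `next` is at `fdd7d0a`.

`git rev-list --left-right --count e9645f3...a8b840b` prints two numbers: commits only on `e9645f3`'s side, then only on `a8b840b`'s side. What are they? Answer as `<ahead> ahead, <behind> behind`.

2 ahead, 0 behind

Reachable from e9645f3: {715f9f2, 716a910, a8b840b, be19eda, e9645f3, ffcc208}.
Reachable from a8b840b: {715f9f2, 716a910, a8b840b, be19eda}.
Only in e9645f3's history (ahead): {e9645f3, ffcc208} — 2.
Only in a8b840b's history (behind): {} — 0.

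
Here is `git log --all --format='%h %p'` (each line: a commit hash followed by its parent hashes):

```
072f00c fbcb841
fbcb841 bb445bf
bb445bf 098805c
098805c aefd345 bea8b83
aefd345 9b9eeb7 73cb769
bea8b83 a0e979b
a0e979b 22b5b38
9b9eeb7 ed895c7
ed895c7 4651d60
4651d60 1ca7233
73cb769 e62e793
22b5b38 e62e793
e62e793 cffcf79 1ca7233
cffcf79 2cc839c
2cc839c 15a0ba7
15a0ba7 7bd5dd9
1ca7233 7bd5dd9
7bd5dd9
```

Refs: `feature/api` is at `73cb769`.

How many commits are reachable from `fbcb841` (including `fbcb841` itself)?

17

Walking parent pointers from fbcb841: reachable set = {098805c, 15a0ba7, 1ca7233, 22b5b38, 2cc839c, 4651d60, 73cb769, 7bd5dd9, 9b9eeb7, a0e979b, aefd345, bb445bf, bea8b83, cffcf79, e62e793, ed895c7, fbcb841}.
That is 17 commits.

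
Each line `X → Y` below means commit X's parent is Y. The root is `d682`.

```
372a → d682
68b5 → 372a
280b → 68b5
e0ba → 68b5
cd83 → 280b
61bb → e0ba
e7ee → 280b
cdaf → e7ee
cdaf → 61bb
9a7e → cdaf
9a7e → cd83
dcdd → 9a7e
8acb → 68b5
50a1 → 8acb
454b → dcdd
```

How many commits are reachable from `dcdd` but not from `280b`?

7

Reachable from dcdd: {280b, 372a, 61bb, 68b5, 9a7e, cd83, cdaf, d682, dcdd, e0ba, e7ee}.
Reachable from 280b: {280b, 372a, 68b5, d682}.
In dcdd's history but not 280b's: {61bb, 9a7e, cd83, cdaf, dcdd, e0ba, e7ee} — 7 commits.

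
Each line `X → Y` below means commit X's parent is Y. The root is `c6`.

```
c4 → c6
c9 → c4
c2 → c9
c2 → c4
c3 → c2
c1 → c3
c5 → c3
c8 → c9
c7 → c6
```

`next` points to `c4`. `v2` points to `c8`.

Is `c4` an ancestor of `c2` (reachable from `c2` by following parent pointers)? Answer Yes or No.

Ancestors of c2 (commits reachable by following parents): {c2, c4, c6, c9}.
c4 is in that set, so it is an ancestor of c2.

Yes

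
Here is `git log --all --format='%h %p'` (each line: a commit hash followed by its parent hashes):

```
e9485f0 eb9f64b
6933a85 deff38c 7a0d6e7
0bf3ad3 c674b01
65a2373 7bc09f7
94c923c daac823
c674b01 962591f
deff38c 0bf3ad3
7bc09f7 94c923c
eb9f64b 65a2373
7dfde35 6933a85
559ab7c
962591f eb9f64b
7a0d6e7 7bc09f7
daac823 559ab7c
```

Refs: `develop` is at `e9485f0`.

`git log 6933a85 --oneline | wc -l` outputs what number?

Walking parent pointers from 6933a85: reachable set = {0bf3ad3, 559ab7c, 65a2373, 6933a85, 7a0d6e7, 7bc09f7, 94c923c, 962591f, c674b01, daac823, deff38c, eb9f64b}.
That is 12 commits.

12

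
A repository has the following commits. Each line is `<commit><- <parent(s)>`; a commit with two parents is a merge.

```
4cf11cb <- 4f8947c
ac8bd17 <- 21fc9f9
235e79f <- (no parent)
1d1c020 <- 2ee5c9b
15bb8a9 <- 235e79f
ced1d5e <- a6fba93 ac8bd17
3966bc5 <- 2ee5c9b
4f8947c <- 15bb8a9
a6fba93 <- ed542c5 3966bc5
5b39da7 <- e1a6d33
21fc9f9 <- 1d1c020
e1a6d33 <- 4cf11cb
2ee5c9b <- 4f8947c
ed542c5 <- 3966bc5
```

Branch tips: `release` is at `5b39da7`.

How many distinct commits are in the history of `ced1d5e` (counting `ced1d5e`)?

Walking parent pointers from ced1d5e: reachable set = {15bb8a9, 1d1c020, 21fc9f9, 235e79f, 2ee5c9b, 3966bc5, 4f8947c, a6fba93, ac8bd17, ced1d5e, ed542c5}.
That is 11 commits.

11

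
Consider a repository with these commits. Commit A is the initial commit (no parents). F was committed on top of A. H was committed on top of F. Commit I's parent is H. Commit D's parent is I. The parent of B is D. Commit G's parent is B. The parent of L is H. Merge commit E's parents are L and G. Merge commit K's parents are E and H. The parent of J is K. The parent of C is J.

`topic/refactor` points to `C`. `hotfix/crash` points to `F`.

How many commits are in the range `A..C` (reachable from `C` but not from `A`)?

Reachable from C: {A, B, C, D, E, F, G, H, I, J, K, L}.
Reachable from A: {A}.
In C's history but not A's: {B, C, D, E, F, G, H, I, J, K, L} — 11 commits.

11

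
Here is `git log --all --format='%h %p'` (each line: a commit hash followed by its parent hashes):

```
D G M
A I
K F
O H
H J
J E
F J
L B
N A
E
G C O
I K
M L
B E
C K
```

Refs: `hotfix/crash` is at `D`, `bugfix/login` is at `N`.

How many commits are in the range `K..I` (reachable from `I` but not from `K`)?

1

Reachable from I: {E, F, I, J, K}.
Reachable from K: {E, F, J, K}.
In I's history but not K's: {I} — 1 commit.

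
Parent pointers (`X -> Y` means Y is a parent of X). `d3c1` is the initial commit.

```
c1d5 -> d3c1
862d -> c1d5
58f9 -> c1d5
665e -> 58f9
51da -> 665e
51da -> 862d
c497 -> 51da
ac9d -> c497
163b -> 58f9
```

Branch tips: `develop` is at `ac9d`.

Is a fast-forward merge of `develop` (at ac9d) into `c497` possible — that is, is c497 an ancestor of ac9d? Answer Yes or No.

A fast-forward from c497 to ac9d is possible iff c497 is an ancestor of ac9d.
Ancestors of ac9d: {51da, 58f9, 665e, 862d, ac9d, c1d5, c497, d3c1}.
c497 is among them, so fast-forward is possible.

Yes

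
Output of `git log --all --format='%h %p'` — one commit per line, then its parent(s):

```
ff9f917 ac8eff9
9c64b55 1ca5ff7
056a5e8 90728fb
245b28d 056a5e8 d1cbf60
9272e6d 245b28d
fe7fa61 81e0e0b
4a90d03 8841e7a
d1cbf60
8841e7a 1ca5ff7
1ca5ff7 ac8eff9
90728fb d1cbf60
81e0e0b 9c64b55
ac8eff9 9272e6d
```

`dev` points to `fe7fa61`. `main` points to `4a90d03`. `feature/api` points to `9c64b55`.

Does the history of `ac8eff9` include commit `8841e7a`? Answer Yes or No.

Ancestors of ac8eff9: {056a5e8, 245b28d, 90728fb, 9272e6d, ac8eff9, d1cbf60}.
8841e7a is not in that set, so it is not an ancestor of ac8eff9.

No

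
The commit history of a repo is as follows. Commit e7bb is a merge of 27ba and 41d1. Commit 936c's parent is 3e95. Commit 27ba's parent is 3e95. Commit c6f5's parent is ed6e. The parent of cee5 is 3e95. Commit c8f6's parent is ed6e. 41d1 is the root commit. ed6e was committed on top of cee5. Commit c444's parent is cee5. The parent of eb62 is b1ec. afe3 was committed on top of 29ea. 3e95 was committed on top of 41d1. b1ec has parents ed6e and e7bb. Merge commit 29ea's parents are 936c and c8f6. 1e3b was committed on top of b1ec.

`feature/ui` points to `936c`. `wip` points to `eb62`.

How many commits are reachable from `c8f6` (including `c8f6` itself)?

5

Walking parent pointers from c8f6: reachable set = {3e95, 41d1, c8f6, cee5, ed6e}.
That is 5 commits.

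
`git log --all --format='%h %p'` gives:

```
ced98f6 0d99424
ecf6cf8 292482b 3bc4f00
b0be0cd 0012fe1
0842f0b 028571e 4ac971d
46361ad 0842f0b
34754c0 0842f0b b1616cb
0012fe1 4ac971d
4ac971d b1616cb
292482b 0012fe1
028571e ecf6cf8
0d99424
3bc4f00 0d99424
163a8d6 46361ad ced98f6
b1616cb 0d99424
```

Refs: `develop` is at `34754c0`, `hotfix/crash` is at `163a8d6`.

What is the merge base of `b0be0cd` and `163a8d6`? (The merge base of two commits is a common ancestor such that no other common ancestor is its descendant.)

Ancestors of b0be0cd: {0012fe1, 0d99424, 4ac971d, b0be0cd, b1616cb}.
Ancestors of 163a8d6: {0012fe1, 028571e, 0842f0b, 0d99424, 163a8d6, 292482b, 3bc4f00, 46361ad, 4ac971d, b1616cb, ced98f6, ecf6cf8}.
Common ancestors: {0012fe1, 0d99424, 4ac971d, b1616cb}.
Among these, 0012fe1 is not an ancestor of any other common ancestor — it is the merge base.

0012fe1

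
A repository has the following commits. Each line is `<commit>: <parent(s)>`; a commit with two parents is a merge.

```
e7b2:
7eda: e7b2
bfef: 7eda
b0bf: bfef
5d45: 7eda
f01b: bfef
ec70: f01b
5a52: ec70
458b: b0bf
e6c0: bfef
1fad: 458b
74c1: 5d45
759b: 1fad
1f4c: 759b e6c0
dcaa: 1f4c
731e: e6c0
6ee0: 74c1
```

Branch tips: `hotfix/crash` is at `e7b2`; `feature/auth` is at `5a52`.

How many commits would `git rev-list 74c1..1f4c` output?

7

Reachable from 1f4c: {1f4c, 1fad, 458b, 759b, 7eda, b0bf, bfef, e6c0, e7b2}.
Reachable from 74c1: {5d45, 74c1, 7eda, e7b2}.
In 1f4c's history but not 74c1's: {1f4c, 1fad, 458b, 759b, b0bf, bfef, e6c0} — 7 commits.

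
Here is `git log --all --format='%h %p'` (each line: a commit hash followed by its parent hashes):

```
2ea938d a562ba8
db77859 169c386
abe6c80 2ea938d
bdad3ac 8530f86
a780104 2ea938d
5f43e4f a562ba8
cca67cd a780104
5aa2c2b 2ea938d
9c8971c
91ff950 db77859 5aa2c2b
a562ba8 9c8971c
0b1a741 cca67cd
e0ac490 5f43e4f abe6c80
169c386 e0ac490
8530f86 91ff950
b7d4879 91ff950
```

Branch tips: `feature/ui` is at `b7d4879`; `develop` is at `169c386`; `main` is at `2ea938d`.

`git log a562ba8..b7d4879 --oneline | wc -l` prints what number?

Reachable from b7d4879: {169c386, 2ea938d, 5aa2c2b, 5f43e4f, 91ff950, 9c8971c, a562ba8, abe6c80, b7d4879, db77859, e0ac490}.
Reachable from a562ba8: {9c8971c, a562ba8}.
In b7d4879's history but not a562ba8's: {169c386, 2ea938d, 5aa2c2b, 5f43e4f, 91ff950, abe6c80, b7d4879, db77859, e0ac490} — 9 commits.

9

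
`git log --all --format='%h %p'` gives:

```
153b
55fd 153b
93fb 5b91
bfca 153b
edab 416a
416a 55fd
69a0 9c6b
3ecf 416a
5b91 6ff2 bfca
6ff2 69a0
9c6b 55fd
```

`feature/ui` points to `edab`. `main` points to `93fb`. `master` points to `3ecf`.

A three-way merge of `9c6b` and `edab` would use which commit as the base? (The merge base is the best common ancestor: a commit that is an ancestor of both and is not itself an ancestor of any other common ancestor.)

Ancestors of 9c6b: {153b, 55fd, 9c6b}.
Ancestors of edab: {153b, 416a, 55fd, edab}.
Common ancestors: {153b, 55fd}.
Among these, 55fd is not an ancestor of any other common ancestor — it is the merge base.

55fd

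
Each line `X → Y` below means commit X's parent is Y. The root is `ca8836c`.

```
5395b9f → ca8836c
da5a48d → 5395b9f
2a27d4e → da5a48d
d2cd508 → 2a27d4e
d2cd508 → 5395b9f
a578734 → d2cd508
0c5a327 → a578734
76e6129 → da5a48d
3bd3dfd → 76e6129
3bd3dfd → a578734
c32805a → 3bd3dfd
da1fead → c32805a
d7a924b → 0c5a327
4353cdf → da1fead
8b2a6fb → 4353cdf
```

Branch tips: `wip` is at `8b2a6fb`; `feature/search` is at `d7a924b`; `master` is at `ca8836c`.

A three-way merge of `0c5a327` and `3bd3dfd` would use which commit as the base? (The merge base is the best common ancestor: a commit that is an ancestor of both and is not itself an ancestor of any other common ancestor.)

a578734

Ancestors of 0c5a327: {0c5a327, 2a27d4e, 5395b9f, a578734, ca8836c, d2cd508, da5a48d}.
Ancestors of 3bd3dfd: {2a27d4e, 3bd3dfd, 5395b9f, 76e6129, a578734, ca8836c, d2cd508, da5a48d}.
Common ancestors: {2a27d4e, 5395b9f, a578734, ca8836c, d2cd508, da5a48d}.
Among these, a578734 is not an ancestor of any other common ancestor — it is the merge base.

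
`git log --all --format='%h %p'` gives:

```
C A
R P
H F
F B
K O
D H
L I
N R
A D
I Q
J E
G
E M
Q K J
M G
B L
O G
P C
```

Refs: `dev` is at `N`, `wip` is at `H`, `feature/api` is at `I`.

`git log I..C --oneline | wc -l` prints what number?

7

Reachable from C: {A, B, C, D, E, F, G, H, I, J, K, L, M, O, Q}.
Reachable from I: {E, G, I, J, K, M, O, Q}.
In C's history but not I's: {A, B, C, D, F, H, L} — 7 commits.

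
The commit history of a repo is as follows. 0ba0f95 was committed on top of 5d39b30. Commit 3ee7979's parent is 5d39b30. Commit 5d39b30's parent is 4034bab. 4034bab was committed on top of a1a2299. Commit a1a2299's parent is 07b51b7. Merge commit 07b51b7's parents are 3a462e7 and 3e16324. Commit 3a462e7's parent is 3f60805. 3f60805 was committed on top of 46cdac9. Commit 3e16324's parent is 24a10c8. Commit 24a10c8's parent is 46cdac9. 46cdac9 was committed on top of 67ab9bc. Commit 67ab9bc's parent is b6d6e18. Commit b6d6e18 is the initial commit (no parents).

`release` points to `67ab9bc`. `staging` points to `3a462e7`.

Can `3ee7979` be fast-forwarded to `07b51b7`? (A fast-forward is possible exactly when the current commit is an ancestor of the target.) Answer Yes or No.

No

A fast-forward from 3ee7979 to 07b51b7 is possible iff 3ee7979 is an ancestor of 07b51b7.
Ancestors of 07b51b7: {07b51b7, 24a10c8, 3a462e7, 3e16324, 3f60805, 46cdac9, 67ab9bc, b6d6e18}.
3ee7979 is not among them, so fast-forward is not possible.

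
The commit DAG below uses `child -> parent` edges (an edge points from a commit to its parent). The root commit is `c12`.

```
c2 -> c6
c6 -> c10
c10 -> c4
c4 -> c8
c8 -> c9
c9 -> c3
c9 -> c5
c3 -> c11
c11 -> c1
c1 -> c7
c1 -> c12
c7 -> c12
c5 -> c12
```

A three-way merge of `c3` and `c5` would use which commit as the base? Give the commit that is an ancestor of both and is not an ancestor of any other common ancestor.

c12

Ancestors of c3: {c1, c11, c12, c3, c7}.
Ancestors of c5: {c12, c5}.
Common ancestors: {c12}.
The only common ancestor is c12, so it is the merge base.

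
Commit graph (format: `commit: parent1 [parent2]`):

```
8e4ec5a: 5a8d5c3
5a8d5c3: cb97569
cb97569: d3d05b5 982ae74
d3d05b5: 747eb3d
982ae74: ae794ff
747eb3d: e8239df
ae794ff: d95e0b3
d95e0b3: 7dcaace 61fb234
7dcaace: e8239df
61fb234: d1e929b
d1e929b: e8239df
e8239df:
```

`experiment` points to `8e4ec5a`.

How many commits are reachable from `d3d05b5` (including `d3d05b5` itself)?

Walking parent pointers from d3d05b5: reachable set = {747eb3d, d3d05b5, e8239df}.
That is 3 commits.

3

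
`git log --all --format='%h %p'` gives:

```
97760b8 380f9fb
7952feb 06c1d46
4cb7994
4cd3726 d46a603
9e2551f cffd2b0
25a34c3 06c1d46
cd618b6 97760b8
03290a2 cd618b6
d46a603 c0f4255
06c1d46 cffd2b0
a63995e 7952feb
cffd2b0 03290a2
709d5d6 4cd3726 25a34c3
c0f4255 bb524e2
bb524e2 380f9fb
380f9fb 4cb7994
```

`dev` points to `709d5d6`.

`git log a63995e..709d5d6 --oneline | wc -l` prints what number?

6

Reachable from 709d5d6: {03290a2, 06c1d46, 25a34c3, 380f9fb, 4cb7994, 4cd3726, 709d5d6, 97760b8, bb524e2, c0f4255, cd618b6, cffd2b0, d46a603}.
Reachable from a63995e: {03290a2, 06c1d46, 380f9fb, 4cb7994, 7952feb, 97760b8, a63995e, cd618b6, cffd2b0}.
In 709d5d6's history but not a63995e's: {25a34c3, 4cd3726, 709d5d6, bb524e2, c0f4255, d46a603} — 6 commits.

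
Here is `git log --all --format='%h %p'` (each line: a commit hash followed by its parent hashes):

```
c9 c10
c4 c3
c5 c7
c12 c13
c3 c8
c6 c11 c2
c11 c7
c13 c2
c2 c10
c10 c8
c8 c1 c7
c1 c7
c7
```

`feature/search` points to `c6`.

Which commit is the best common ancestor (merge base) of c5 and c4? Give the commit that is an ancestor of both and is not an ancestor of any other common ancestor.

c7

Ancestors of c5: {c5, c7}.
Ancestors of c4: {c1, c3, c4, c7, c8}.
Common ancestors: {c7}.
The only common ancestor is c7, so it is the merge base.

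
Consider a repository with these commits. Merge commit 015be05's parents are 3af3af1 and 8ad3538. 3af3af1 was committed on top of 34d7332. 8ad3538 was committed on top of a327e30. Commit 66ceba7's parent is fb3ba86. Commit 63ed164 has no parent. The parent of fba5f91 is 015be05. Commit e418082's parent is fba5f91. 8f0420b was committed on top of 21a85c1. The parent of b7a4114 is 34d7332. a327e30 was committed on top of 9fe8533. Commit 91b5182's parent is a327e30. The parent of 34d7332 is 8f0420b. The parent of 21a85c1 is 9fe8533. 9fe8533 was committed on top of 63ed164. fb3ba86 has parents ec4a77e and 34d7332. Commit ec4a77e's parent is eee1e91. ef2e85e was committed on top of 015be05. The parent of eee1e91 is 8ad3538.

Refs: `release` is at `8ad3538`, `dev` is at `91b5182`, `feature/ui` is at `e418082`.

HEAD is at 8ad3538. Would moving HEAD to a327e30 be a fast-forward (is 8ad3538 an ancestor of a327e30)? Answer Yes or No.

No

A fast-forward from 8ad3538 to a327e30 is possible iff 8ad3538 is an ancestor of a327e30.
Ancestors of a327e30: {63ed164, 9fe8533, a327e30}.
8ad3538 is not among them, so fast-forward is not possible.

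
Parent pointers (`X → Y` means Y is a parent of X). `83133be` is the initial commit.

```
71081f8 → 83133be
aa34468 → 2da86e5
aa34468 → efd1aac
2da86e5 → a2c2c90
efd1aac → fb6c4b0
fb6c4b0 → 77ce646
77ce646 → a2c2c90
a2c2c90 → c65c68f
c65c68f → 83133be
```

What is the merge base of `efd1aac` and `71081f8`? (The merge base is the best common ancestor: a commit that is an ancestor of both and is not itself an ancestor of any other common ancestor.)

83133be

Ancestors of efd1aac: {77ce646, 83133be, a2c2c90, c65c68f, efd1aac, fb6c4b0}.
Ancestors of 71081f8: {71081f8, 83133be}.
Common ancestors: {83133be}.
The only common ancestor is 83133be, so it is the merge base.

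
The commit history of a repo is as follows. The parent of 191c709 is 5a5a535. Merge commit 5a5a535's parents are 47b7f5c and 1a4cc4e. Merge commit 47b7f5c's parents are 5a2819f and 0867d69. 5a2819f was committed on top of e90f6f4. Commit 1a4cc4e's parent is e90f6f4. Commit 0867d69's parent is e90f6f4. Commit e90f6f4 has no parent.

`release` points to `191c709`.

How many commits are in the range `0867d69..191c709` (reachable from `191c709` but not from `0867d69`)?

5

Reachable from 191c709: {0867d69, 191c709, 1a4cc4e, 47b7f5c, 5a2819f, 5a5a535, e90f6f4}.
Reachable from 0867d69: {0867d69, e90f6f4}.
In 191c709's history but not 0867d69's: {191c709, 1a4cc4e, 47b7f5c, 5a2819f, 5a5a535} — 5 commits.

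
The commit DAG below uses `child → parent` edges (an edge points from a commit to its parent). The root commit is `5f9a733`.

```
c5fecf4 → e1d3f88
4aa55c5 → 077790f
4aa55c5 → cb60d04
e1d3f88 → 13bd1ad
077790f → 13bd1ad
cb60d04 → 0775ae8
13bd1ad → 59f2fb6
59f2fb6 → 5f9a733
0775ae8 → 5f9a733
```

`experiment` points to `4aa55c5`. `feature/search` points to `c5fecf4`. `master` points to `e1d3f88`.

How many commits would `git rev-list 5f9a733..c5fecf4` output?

4

Reachable from c5fecf4: {13bd1ad, 59f2fb6, 5f9a733, c5fecf4, e1d3f88}.
Reachable from 5f9a733: {5f9a733}.
In c5fecf4's history but not 5f9a733's: {13bd1ad, 59f2fb6, c5fecf4, e1d3f88} — 4 commits.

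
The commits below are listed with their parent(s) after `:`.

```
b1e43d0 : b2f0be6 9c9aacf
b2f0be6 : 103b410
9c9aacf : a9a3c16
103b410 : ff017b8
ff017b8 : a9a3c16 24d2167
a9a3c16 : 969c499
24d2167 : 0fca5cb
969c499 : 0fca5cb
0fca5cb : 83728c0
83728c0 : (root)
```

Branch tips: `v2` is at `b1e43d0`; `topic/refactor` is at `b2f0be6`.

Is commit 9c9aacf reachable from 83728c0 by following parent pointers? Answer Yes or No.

No

Ancestors of 83728c0: {83728c0}.
9c9aacf is not in that set, so it is not an ancestor of 83728c0.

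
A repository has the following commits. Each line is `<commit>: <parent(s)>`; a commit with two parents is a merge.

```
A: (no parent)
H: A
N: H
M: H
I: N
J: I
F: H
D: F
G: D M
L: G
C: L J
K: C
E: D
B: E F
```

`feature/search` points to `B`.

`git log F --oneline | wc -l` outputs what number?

3

Walking parent pointers from F: reachable set = {A, F, H}.
That is 3 commits.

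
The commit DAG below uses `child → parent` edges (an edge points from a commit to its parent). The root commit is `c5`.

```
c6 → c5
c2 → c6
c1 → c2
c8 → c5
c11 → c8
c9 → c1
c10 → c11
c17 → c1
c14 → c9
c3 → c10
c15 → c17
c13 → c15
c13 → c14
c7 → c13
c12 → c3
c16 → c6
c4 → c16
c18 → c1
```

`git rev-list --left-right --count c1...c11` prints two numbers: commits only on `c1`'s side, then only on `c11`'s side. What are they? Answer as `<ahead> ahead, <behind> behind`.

3 ahead, 2 behind

Reachable from c1: {c1, c2, c5, c6}.
Reachable from c11: {c11, c5, c8}.
Only in c1's history (ahead): {c1, c2, c6} — 3.
Only in c11's history (behind): {c11, c8} — 2.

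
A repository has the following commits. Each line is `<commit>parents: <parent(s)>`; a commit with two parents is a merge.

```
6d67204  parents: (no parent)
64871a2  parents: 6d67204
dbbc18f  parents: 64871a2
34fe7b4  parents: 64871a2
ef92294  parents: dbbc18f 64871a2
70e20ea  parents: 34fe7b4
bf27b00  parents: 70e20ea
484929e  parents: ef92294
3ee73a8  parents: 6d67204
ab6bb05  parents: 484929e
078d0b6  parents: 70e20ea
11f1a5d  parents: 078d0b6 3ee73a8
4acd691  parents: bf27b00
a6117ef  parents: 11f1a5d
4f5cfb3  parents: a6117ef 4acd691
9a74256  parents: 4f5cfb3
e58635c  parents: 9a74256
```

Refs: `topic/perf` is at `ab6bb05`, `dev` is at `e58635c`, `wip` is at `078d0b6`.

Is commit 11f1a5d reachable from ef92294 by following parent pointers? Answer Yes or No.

Ancestors of ef92294: {64871a2, 6d67204, dbbc18f, ef92294}.
11f1a5d is not in that set, so it is not an ancestor of ef92294.

No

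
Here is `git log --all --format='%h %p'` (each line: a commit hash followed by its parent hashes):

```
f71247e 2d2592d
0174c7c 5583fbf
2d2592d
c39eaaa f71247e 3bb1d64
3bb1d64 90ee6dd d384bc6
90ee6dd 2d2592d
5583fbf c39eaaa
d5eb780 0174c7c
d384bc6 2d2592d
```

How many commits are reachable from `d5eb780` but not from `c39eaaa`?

3

Reachable from d5eb780: {0174c7c, 2d2592d, 3bb1d64, 5583fbf, 90ee6dd, c39eaaa, d384bc6, d5eb780, f71247e}.
Reachable from c39eaaa: {2d2592d, 3bb1d64, 90ee6dd, c39eaaa, d384bc6, f71247e}.
In d5eb780's history but not c39eaaa's: {0174c7c, 5583fbf, d5eb780} — 3 commits.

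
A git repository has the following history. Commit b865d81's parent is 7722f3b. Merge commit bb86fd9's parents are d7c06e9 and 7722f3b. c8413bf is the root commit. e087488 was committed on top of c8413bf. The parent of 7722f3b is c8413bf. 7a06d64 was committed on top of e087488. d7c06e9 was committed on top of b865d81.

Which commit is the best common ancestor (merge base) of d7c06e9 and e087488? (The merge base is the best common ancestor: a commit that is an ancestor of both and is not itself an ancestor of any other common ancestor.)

c8413bf

Ancestors of d7c06e9: {7722f3b, b865d81, c8413bf, d7c06e9}.
Ancestors of e087488: {c8413bf, e087488}.
Common ancestors: {c8413bf}.
The only common ancestor is c8413bf, so it is the merge base.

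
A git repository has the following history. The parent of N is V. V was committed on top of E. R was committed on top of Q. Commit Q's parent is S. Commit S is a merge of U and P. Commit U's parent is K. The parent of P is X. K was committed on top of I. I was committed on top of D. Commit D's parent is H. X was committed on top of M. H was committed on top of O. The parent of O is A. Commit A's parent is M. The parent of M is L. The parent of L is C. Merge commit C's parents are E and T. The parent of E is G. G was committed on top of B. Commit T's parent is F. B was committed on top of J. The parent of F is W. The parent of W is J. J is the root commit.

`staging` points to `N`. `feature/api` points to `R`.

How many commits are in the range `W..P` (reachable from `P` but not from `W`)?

10

Reachable from P: {B, C, E, F, G, J, L, M, P, T, W, X}.
Reachable from W: {J, W}.
In P's history but not W's: {B, C, E, F, G, L, M, P, T, X} — 10 commits.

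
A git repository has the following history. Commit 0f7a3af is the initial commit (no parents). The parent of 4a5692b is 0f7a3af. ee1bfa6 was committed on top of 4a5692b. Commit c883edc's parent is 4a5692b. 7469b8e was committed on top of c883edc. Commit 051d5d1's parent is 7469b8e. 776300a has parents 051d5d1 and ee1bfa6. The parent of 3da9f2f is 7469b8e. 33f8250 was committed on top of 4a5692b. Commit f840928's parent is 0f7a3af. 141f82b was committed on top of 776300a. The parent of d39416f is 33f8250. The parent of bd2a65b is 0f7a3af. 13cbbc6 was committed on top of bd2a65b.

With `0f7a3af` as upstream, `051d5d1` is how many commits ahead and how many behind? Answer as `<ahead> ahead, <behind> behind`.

Reachable from 051d5d1: {051d5d1, 0f7a3af, 4a5692b, 7469b8e, c883edc}.
Reachable from 0f7a3af: {0f7a3af}.
Only in 051d5d1's history (ahead): {051d5d1, 4a5692b, 7469b8e, c883edc} — 4.
Only in 0f7a3af's history (behind): {} — 0.

4 ahead, 0 behind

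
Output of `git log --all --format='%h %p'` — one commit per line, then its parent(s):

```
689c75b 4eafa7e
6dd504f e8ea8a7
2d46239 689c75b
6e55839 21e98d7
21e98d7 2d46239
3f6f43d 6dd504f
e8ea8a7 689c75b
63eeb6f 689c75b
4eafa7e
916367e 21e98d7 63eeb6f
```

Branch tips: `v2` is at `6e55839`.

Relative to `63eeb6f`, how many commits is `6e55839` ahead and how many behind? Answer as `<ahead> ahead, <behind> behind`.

Reachable from 6e55839: {21e98d7, 2d46239, 4eafa7e, 689c75b, 6e55839}.
Reachable from 63eeb6f: {4eafa7e, 63eeb6f, 689c75b}.
Only in 6e55839's history (ahead): {21e98d7, 2d46239, 6e55839} — 3.
Only in 63eeb6f's history (behind): {63eeb6f} — 1.

3 ahead, 1 behind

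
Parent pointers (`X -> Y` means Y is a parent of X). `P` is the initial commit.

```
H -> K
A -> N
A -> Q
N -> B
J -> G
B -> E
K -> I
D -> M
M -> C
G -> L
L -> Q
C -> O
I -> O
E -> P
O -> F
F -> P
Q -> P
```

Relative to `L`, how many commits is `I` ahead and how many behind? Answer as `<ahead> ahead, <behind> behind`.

3 ahead, 2 behind

Reachable from I: {F, I, O, P}.
Reachable from L: {L, P, Q}.
Only in I's history (ahead): {F, I, O} — 3.
Only in L's history (behind): {L, Q} — 2.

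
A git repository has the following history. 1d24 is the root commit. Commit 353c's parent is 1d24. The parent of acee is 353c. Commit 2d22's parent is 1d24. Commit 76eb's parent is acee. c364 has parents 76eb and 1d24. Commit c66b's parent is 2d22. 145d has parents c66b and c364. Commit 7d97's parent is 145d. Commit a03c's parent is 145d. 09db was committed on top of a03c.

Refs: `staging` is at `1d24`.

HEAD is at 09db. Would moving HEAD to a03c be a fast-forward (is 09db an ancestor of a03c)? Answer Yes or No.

A fast-forward from 09db to a03c is possible iff 09db is an ancestor of a03c.
Ancestors of a03c: {145d, 1d24, 2d22, 353c, 76eb, a03c, acee, c364, c66b}.
09db is not among them, so fast-forward is not possible.

No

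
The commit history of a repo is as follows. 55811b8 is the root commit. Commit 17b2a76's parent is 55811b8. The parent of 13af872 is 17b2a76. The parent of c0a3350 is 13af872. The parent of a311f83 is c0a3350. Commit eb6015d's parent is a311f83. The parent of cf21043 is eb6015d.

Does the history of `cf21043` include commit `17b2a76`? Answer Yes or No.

Ancestors of cf21043 (commits reachable by following parents): {13af872, 17b2a76, 55811b8, a311f83, c0a3350, cf21043, eb6015d}.
17b2a76 is in that set, so it is an ancestor of cf21043.

Yes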